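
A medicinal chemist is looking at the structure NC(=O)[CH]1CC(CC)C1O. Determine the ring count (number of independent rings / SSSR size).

In SMILES, each pair of matching ring-closure digits denotes one ring-closing bond; the number of such bonds equals the number of independent rings.
Ring-closure bonds here: 1.

1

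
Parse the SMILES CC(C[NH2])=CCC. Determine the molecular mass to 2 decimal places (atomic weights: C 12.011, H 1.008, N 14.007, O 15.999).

99.18 g/mol

First, the molecular formula is C6H13N (counting implicit H from valence).
  C: 6 × 12.011 = 72.066
  H: 13 × 1.008 = 13.104
  N: 1 × 14.007 = 14.007
Sum: 6×12.011 + 13×1.008 + 1×14.007 = 99.177 → 99.18 g/mol.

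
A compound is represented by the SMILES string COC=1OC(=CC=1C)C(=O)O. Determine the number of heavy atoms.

Every atom symbol written in the SMILES (organic subset) is one heavy atom; implicit H are not written.
Heavy atoms by element → C:7, O:4.
Total: 11.

11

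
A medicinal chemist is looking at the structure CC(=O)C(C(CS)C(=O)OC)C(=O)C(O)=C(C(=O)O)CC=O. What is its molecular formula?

Walk through each heavy atom and fill implicit hydrogens from standard valence (C 4, N 3, O 2, S 2, halogen 1):
  atom 1: C, bond orders sum to 1 (valence 4) → 3 H
  atom 2: C, bond orders sum to 4 (valence 4) → 0 H
  atom 3: O, bond orders sum to 2 (valence 2) → 0 H
  atom 4: C, bond orders sum to 3 (valence 4) → 1 H
  atom 5: C, bond orders sum to 3 (valence 4) → 1 H
  atom 6: C, bond orders sum to 2 (valence 4) → 2 H
  atom 7: S, bond orders sum to 1 (valence 2) → 1 H
  atom 8: C, bond orders sum to 4 (valence 4) → 0 H
  atom 9: O, bond orders sum to 2 (valence 2) → 0 H
  atom 10: O, bond orders sum to 2 (valence 2) → 0 H
  atom 11: C, bond orders sum to 1 (valence 4) → 3 H
  atom 12: C, bond orders sum to 4 (valence 4) → 0 H
  atom 13: O, bond orders sum to 2 (valence 2) → 0 H
  atom 14: C, bond orders sum to 4 (valence 4) → 0 H
  atom 15: O, bond orders sum to 1 (valence 2) → 1 H
  atom 16: C, bond orders sum to 4 (valence 4) → 0 H
  atom 17: C, bond orders sum to 4 (valence 4) → 0 H
  atom 18: O, bond orders sum to 2 (valence 2) → 0 H
  atom 19: O, bond orders sum to 1 (valence 2) → 1 H
  atom 20: C, bond orders sum to 2 (valence 4) → 2 H
  atom 21: C, bond orders sum to 3 (valence 4) → 1 H
  atom 22: O, bond orders sum to 2 (valence 2) → 0 H
Totals → C:13, H:16, O:8, S:1.
In Hill order: C13H16O8S.

C13H16O8S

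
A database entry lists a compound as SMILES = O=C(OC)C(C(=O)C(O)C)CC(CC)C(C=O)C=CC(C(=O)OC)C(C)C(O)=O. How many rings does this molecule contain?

In SMILES, each pair of matching ring-closure digits denotes one ring-closing bond; the number of such bonds equals the number of independent rings.
Ring-closure bonds here: 0.

0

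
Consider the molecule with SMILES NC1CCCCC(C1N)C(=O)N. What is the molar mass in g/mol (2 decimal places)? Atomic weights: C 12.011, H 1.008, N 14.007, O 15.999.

171.24 g/mol

First, the molecular formula is C8H17N3O (counting implicit H from valence).
  C: 8 × 12.011 = 96.088
  H: 17 × 1.008 = 17.136
  N: 3 × 14.007 = 42.021
  O: 1 × 15.999 = 15.999
Sum: 8×12.011 + 17×1.008 + 3×14.007 + 1×15.999 = 171.244 → 171.24 g/mol.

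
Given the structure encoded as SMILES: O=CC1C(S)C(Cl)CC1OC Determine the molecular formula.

C7H11ClO2S

Walk through each heavy atom and fill implicit hydrogens from standard valence (C 4, N 3, O 2, S 2, halogen 1):
  atom 1: O, bond orders sum to 2 (valence 2) → 0 H
  atom 2: C, bond orders sum to 3 (valence 4) → 1 H
  atom 3: C, bond orders sum to 3 (valence 4) → 1 H
  atom 4: C, bond orders sum to 3 (valence 4) → 1 H
  atom 5: S, bond orders sum to 1 (valence 2) → 1 H
  atom 6: C, bond orders sum to 3 (valence 4) → 1 H
  atom 7: Cl (halogen, monovalent) → 0 H
  atom 8: C, bond orders sum to 2 (valence 4) → 2 H
  atom 9: C, bond orders sum to 3 (valence 4) → 1 H
  atom 10: O, bond orders sum to 2 (valence 2) → 0 H
  atom 11: C, bond orders sum to 1 (valence 4) → 3 H
Totals → C:7, H:11, Cl:1, O:2, S:1.
In Hill order: C7H11ClO2S.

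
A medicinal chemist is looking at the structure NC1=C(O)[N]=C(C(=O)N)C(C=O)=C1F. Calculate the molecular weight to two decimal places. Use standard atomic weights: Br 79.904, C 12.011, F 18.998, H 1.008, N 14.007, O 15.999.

First, the molecular formula is C7H6FN3O3 (counting implicit H from valence).
  C: 7 × 12.011 = 84.077
  F: 1 × 18.998 = 18.998
  H: 6 × 1.008 = 6.048
  N: 3 × 14.007 = 42.021
  O: 3 × 15.999 = 47.997
Sum: 7×12.011 + 1×18.998 + 6×1.008 + 3×14.007 + 3×15.999 = 199.141 → 199.14 g/mol.

199.14 g/mol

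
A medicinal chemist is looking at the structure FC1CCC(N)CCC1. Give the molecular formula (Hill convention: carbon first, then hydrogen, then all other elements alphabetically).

Walk through each heavy atom and fill implicit hydrogens from standard valence (C 4, N 3, O 2, S 2, halogen 1):
  atom 1: F (halogen, monovalent) → 0 H
  atom 2: C, bond orders sum to 3 (valence 4) → 1 H
  atom 3: C, bond orders sum to 2 (valence 4) → 2 H
  atom 4: C, bond orders sum to 2 (valence 4) → 2 H
  atom 5: C, bond orders sum to 3 (valence 4) → 1 H
  atom 6: N, bond orders sum to 1 (valence 3) → 2 H
  atom 7: C, bond orders sum to 2 (valence 4) → 2 H
  atom 8: C, bond orders sum to 2 (valence 4) → 2 H
  atom 9: C, bond orders sum to 2 (valence 4) → 2 H
Totals → C:7, H:14, F:1, N:1.
In Hill order: C7H14FN.

C7H14FN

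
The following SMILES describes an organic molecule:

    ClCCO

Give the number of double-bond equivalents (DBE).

0

Molecular formula: C2H5ClO.
DoU = (2C + 2 + N − H − X) / 2, where X is the halogen count and O/S are ignored.
    = (2·2 + 2 + 0 − 5 − 1) / 2 = 0 / 2 = 0.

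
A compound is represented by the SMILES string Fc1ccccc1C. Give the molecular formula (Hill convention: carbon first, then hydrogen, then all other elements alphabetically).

C7H7F

Walk through each heavy atom and fill implicit hydrogens from standard valence (C 4, N 3, O 2, S 2, halogen 1); for lowercase aromatic atoms, an aromatic c carries 1 H when it has two neighbours and 0 H with three, and aromatic n carries 0 H:
  atom 1: F (halogen, monovalent) → 0 H
  atom 2: aromatic c, 3 neighbours → 0 H
  atom 3: aromatic c, 2 neighbours → 1 H
  atom 4: aromatic c, 2 neighbours → 1 H
  atom 5: aromatic c, 2 neighbours → 1 H
  atom 6: aromatic c, 2 neighbours → 1 H
  atom 7: aromatic c, 3 neighbours → 0 H
  atom 8: C, bond orders sum to 1 (valence 4) → 3 H
Totals → C:7, H:7, F:1.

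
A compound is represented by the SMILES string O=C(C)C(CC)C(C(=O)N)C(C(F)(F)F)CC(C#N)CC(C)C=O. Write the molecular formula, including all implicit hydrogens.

C16H23F3N2O3

Walk through each heavy atom and fill implicit hydrogens from standard valence (C 4, N 3, O 2, S 2, halogen 1):
  atom 1: O, bond orders sum to 2 (valence 2) → 0 H
  atom 2: C, bond orders sum to 4 (valence 4) → 0 H
  atom 3: C, bond orders sum to 1 (valence 4) → 3 H
  atom 4: C, bond orders sum to 3 (valence 4) → 1 H
  atom 5: C, bond orders sum to 2 (valence 4) → 2 H
  atom 6: C, bond orders sum to 1 (valence 4) → 3 H
  atom 7: C, bond orders sum to 3 (valence 4) → 1 H
  atom 8: C, bond orders sum to 4 (valence 4) → 0 H
  atom 9: O, bond orders sum to 2 (valence 2) → 0 H
  atom 10: N, bond orders sum to 1 (valence 3) → 2 H
  atom 11: C, bond orders sum to 3 (valence 4) → 1 H
  atom 12: C, bond orders sum to 4 (valence 4) → 0 H
  atom 13: F (halogen, monovalent) → 0 H
  atom 14: F (halogen, monovalent) → 0 H
  atom 15: F (halogen, monovalent) → 0 H
  atom 16: C, bond orders sum to 2 (valence 4) → 2 H
  atom 17: C, bond orders sum to 3 (valence 4) → 1 H
  atom 18: C, bond orders sum to 4 (valence 4) → 0 H
  atom 19: N, bond orders sum to 3 (valence 3) → 0 H
  atom 20: C, bond orders sum to 2 (valence 4) → 2 H
  atom 21: C, bond orders sum to 3 (valence 4) → 1 H
  atom 22: C, bond orders sum to 1 (valence 4) → 3 H
  atom 23: C, bond orders sum to 3 (valence 4) → 1 H
  atom 24: O, bond orders sum to 2 (valence 2) → 0 H
Totals → C:16, H:23, F:3, N:2, O:3.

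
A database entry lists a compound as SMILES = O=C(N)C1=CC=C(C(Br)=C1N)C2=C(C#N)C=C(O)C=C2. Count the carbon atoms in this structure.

14

Count every carbon token in the SMILES (each C, including those in ring-closure positions and inside branches).
Carbon count: 14.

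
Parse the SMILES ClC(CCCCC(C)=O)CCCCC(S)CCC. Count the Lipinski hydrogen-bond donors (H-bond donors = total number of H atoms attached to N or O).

0

Donors: find every N or O and count the H atoms it carries.
  atom 9 (O): bond orders sum to 2 → 0 H
Lipinski HBD = 0.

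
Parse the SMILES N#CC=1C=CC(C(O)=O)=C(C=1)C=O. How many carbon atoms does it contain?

Count every carbon token in the SMILES (each C, including those in ring-closure positions and inside branches).
Carbon count: 9.

9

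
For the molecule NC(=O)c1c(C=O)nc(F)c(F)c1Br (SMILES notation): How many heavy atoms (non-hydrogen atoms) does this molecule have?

14

Every atom symbol written in the SMILES (organic subset) is one heavy atom; implicit H are not written.
Heavy atoms by element → Br:1, C:7, F:2, N:2, O:2.
Total: 14.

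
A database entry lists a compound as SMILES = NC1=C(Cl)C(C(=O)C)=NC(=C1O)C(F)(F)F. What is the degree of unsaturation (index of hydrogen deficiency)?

Degree of unsaturation = (number of rings) + (number of π bonds).
Ring closures in the SMILES: 1.
π bonds: 4 double bonds (each 1 DoU) → 4 DoU from unsaturation.
Total DoU = 1 + 4 = 5.

5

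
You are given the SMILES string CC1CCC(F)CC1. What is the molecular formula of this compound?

C7H13F

Walk through each heavy atom and fill implicit hydrogens from standard valence (C 4, N 3, O 2, S 2, halogen 1):
  atom 1: C, bond orders sum to 1 (valence 4) → 3 H
  atom 2: C, bond orders sum to 3 (valence 4) → 1 H
  atom 3: C, bond orders sum to 2 (valence 4) → 2 H
  atom 4: C, bond orders sum to 2 (valence 4) → 2 H
  atom 5: C, bond orders sum to 3 (valence 4) → 1 H
  atom 6: F (halogen, monovalent) → 0 H
  atom 7: C, bond orders sum to 2 (valence 4) → 2 H
  atom 8: C, bond orders sum to 2 (valence 4) → 2 H
Totals → C:7, H:13, F:1.
In Hill order: C7H13F.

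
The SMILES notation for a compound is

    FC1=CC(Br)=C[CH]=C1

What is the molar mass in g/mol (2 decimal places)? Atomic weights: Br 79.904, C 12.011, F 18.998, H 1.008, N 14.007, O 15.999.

First, the molecular formula is C6H4BrF (counting implicit H from valence).
  Br: 1 × 79.904 = 79.904
  C: 6 × 12.011 = 72.066
  F: 1 × 18.998 = 18.998
  H: 4 × 1.008 = 4.032
Sum: 1×79.904 + 6×12.011 + 1×18.998 + 4×1.008 = 175.000 → 175.00 g/mol.

175.00 g/mol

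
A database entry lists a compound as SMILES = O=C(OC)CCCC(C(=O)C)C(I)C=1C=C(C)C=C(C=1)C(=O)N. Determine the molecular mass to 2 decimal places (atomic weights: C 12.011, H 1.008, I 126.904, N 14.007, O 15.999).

431.27 g/mol

First, the molecular formula is C17H22INO4 (counting implicit H from valence).
  C: 17 × 12.011 = 204.187
  H: 22 × 1.008 = 22.176
  I: 1 × 126.904 = 126.904
  N: 1 × 14.007 = 14.007
  O: 4 × 15.999 = 63.996
Sum: 17×12.011 + 22×1.008 + 1×126.904 + 1×14.007 + 4×15.999 = 431.270 → 431.27 g/mol.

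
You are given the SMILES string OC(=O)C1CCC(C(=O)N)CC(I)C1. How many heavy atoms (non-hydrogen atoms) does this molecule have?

14

Every atom symbol written in the SMILES (organic subset) is one heavy atom; implicit H are not written.
Heavy atoms by element → C:9, I:1, N:1, O:3.
Total: 14.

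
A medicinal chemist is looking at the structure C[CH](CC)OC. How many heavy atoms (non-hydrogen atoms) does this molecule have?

6

Every atom symbol written in the SMILES (organic subset) is one heavy atom; implicit H are not written.
Heavy atoms by element → C:5, O:1.
Total: 6.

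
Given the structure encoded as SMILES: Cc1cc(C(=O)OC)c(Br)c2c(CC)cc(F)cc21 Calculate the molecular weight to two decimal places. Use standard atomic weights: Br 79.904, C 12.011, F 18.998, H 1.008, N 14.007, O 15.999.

First, the molecular formula is C15H14BrFO2 (counting implicit H from valence).
  Br: 1 × 79.904 = 79.904
  C: 15 × 12.011 = 180.165
  F: 1 × 18.998 = 18.998
  H: 14 × 1.008 = 14.112
  O: 2 × 15.999 = 31.998
Sum: 1×79.904 + 15×12.011 + 1×18.998 + 14×1.008 + 2×15.999 = 325.177 → 325.18 g/mol.

325.18 g/mol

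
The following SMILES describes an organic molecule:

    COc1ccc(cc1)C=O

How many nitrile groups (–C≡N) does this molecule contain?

0

Scan the SMILES for the nitrile motif — none present.
Groups that are present: 1 aldehyde, 1 ether.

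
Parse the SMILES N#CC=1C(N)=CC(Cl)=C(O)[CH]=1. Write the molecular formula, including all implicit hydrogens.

Walk through each heavy atom and fill implicit hydrogens from standard valence (C 4, N 3, O 2, S 2, halogen 1):
  atom 1: N, bond orders sum to 3 (valence 3) → 0 H
  atom 2: C, bond orders sum to 4 (valence 4) → 0 H
  atom 3: C, bond orders sum to 4 (valence 4) → 0 H
  atom 4: C, bond orders sum to 4 (valence 4) → 0 H
  atom 5: N, bond orders sum to 1 (valence 3) → 2 H
  atom 6: C, bond orders sum to 3 (valence 4) → 1 H
  atom 7: C, bond orders sum to 4 (valence 4) → 0 H
  atom 8: Cl (halogen, monovalent) → 0 H
  atom 9: C, bond orders sum to 4 (valence 4) → 0 H
  atom 10: O, bond orders sum to 1 (valence 2) → 1 H
  atom 11: C with explicit H count 1
Totals → C:7, H:5, Cl:1, N:2, O:1.
In Hill order: C7H5ClN2O.

C7H5ClN2O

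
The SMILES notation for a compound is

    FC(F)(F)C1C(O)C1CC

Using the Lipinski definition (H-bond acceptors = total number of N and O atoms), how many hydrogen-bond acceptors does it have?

1

N atoms: 0; O atoms: 1.
Lipinski HBA = 0 + 1 = 1.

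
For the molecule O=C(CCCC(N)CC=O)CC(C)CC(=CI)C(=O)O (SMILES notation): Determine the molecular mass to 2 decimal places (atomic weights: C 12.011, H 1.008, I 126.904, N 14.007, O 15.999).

First, the molecular formula is C14H22INO4 (counting implicit H from valence).
  C: 14 × 12.011 = 168.154
  H: 22 × 1.008 = 22.176
  I: 1 × 126.904 = 126.904
  N: 1 × 14.007 = 14.007
  O: 4 × 15.999 = 63.996
Sum: 14×12.011 + 22×1.008 + 1×126.904 + 1×14.007 + 4×15.999 = 395.237 → 395.24 g/mol.

395.24 g/mol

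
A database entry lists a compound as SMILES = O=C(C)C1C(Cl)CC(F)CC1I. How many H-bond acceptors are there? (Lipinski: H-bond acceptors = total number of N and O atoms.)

N atoms: 0; O atoms: 1.
Lipinski HBA = 0 + 1 = 1.

1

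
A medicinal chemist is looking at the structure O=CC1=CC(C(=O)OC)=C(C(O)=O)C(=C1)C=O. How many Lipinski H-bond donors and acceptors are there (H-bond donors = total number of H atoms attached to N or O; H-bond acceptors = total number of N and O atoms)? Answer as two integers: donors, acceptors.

Donors: find every N or O and count the H atoms it carries.
  atom 1 (O): bond orders sum to 2 → 0 H
  atom 7 (O): bond orders sum to 2 → 0 H
  atom 8 (O): bond orders sum to 2 → 0 H
  atom 12 (O): bond orders sum to 1 → 1 H
  atom 13 (O): bond orders sum to 2 → 0 H
  atom 17 (O): bond orders sum to 2 → 0 H
Lipinski HBD = 1.
Acceptors: N atoms = 0, O atoms = 6 → HBA = 6.

1, 6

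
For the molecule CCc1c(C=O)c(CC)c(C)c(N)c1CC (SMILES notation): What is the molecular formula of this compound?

Walk through each heavy atom and fill implicit hydrogens from standard valence (C 4, N 3, O 2, S 2, halogen 1); for lowercase aromatic atoms, an aromatic c carries 1 H when it has two neighbours and 0 H with three, and aromatic n carries 0 H:
  atom 1: C, bond orders sum to 1 (valence 4) → 3 H
  atom 2: C, bond orders sum to 2 (valence 4) → 2 H
  atom 3: aromatic c, 3 neighbours → 0 H
  atom 4: aromatic c, 3 neighbours → 0 H
  atom 5: C, bond orders sum to 3 (valence 4) → 1 H
  atom 6: O, bond orders sum to 2 (valence 2) → 0 H
  atom 7: aromatic c, 3 neighbours → 0 H
  atom 8: C, bond orders sum to 2 (valence 4) → 2 H
  atom 9: C, bond orders sum to 1 (valence 4) → 3 H
  atom 10: aromatic c, 3 neighbours → 0 H
  atom 11: C, bond orders sum to 1 (valence 4) → 3 H
  atom 12: aromatic c, 3 neighbours → 0 H
  atom 13: N, bond orders sum to 1 (valence 3) → 2 H
  atom 14: aromatic c, 3 neighbours → 0 H
  atom 15: C, bond orders sum to 2 (valence 4) → 2 H
  atom 16: C, bond orders sum to 1 (valence 4) → 3 H
Totals → C:14, H:21, N:1, O:1.
In Hill order: C14H21NO.

C14H21NO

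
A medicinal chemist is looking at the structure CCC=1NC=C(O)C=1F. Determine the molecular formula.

Walk through each heavy atom and fill implicit hydrogens from standard valence (C 4, N 3, O 2, S 2, halogen 1):
  atom 1: C, bond orders sum to 1 (valence 4) → 3 H
  atom 2: C, bond orders sum to 2 (valence 4) → 2 H
  atom 3: C, bond orders sum to 4 (valence 4) → 0 H
  atom 4: N, bond orders sum to 2 (valence 3) → 1 H
  atom 5: C, bond orders sum to 3 (valence 4) → 1 H
  atom 6: C, bond orders sum to 4 (valence 4) → 0 H
  atom 7: O, bond orders sum to 1 (valence 2) → 1 H
  atom 8: C, bond orders sum to 4 (valence 4) → 0 H
  atom 9: F (halogen, monovalent) → 0 H
Totals → C:6, H:8, F:1, N:1, O:1.
In Hill order: C6H8FNO.

C6H8FNO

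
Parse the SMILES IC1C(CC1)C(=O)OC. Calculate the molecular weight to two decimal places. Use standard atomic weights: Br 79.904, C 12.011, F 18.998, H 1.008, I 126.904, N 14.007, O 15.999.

240.04 g/mol

First, the molecular formula is C6H9IO2 (counting implicit H from valence).
  C: 6 × 12.011 = 72.066
  H: 9 × 1.008 = 9.072
  I: 1 × 126.904 = 126.904
  O: 2 × 15.999 = 31.998
Sum: 6×12.011 + 9×1.008 + 1×126.904 + 2×15.999 = 240.040 → 240.04 g/mol.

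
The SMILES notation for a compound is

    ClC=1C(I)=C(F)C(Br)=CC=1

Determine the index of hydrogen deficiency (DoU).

4

Degree of unsaturation = (number of rings) + (number of π bonds).
Ring closures in the SMILES: 1.
π bonds: 3 double bonds (each 1 DoU) → 3 DoU from unsaturation.
Total DoU = 1 + 3 = 4.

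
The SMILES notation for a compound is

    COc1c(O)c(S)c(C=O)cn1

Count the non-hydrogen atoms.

12

Every atom symbol written in the SMILES (organic subset) is one heavy atom; implicit H are not written.
Heavy atoms by element → C:7, N:1, O:3, S:1.
Total: 12.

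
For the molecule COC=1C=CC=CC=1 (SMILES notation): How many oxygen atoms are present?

1

Scan the SMILES for O atoms (remember two-letter symbols like Cl and Br are single atoms).
Oxygen count: 1.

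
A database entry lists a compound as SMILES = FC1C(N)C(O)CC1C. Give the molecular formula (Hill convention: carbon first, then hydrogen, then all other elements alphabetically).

Walk through each heavy atom and fill implicit hydrogens from standard valence (C 4, N 3, O 2, S 2, halogen 1):
  atom 1: F (halogen, monovalent) → 0 H
  atom 2: C, bond orders sum to 3 (valence 4) → 1 H
  atom 3: C, bond orders sum to 3 (valence 4) → 1 H
  atom 4: N, bond orders sum to 1 (valence 3) → 2 H
  atom 5: C, bond orders sum to 3 (valence 4) → 1 H
  atom 6: O, bond orders sum to 1 (valence 2) → 1 H
  atom 7: C, bond orders sum to 2 (valence 4) → 2 H
  atom 8: C, bond orders sum to 3 (valence 4) → 1 H
  atom 9: C, bond orders sum to 1 (valence 4) → 3 H
Totals → C:6, H:12, F:1, N:1, O:1.

C6H12FNO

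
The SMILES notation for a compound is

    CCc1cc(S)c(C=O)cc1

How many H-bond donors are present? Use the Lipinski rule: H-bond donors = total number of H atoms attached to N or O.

Donors: find every N or O and count the H atoms it carries.
  atom 9 (O): bond orders sum to 2 → 0 H
Lipinski HBD = 0.

0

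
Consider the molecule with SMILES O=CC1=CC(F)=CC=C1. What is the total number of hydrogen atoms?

Walk through each heavy atom and fill implicit hydrogens from standard valence (C 4, N 3, O 2, S 2, halogen 1):
  atom 1: O, bond orders sum to 2 (valence 2) → 0 H
  atom 2: C, bond orders sum to 3 (valence 4) → 1 H
  atom 3: C, bond orders sum to 4 (valence 4) → 0 H
  atom 4: C, bond orders sum to 3 (valence 4) → 1 H
  atom 5: C, bond orders sum to 4 (valence 4) → 0 H
  atom 6: F (halogen, monovalent) → 0 H
  atom 7: C, bond orders sum to 3 (valence 4) → 1 H
  atom 8: C, bond orders sum to 3 (valence 4) → 1 H
  atom 9: C, bond orders sum to 3 (valence 4) → 1 H
Total hydrogens: 5.

5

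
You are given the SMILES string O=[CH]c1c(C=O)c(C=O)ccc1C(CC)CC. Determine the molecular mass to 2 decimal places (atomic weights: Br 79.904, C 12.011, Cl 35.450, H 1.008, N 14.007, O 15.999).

First, the molecular formula is C14H16O3 (counting implicit H from valence).
  C: 14 × 12.011 = 168.154
  H: 16 × 1.008 = 16.128
  O: 3 × 15.999 = 47.997
Sum: 14×12.011 + 16×1.008 + 3×15.999 = 232.279 → 232.28 g/mol.

232.28 g/mol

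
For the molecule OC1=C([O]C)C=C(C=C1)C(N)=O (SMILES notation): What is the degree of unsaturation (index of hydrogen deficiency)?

Degree of unsaturation = (number of rings) + (number of π bonds).
Ring closures in the SMILES: 1.
π bonds: 4 double bonds (each 1 DoU) → 4 DoU from unsaturation.
Total DoU = 1 + 4 = 5.

5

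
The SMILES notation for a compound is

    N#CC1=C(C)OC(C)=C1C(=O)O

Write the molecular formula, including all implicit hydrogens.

C8H7NO3

Walk through each heavy atom and fill implicit hydrogens from standard valence (C 4, N 3, O 2, S 2, halogen 1):
  atom 1: N, bond orders sum to 3 (valence 3) → 0 H
  atom 2: C, bond orders sum to 4 (valence 4) → 0 H
  atom 3: C, bond orders sum to 4 (valence 4) → 0 H
  atom 4: C, bond orders sum to 4 (valence 4) → 0 H
  atom 5: C, bond orders sum to 1 (valence 4) → 3 H
  atom 6: O, bond orders sum to 2 (valence 2) → 0 H
  atom 7: C, bond orders sum to 4 (valence 4) → 0 H
  atom 8: C, bond orders sum to 1 (valence 4) → 3 H
  atom 9: C, bond orders sum to 4 (valence 4) → 0 H
  atom 10: C, bond orders sum to 4 (valence 4) → 0 H
  atom 11: O, bond orders sum to 2 (valence 2) → 0 H
  atom 12: O, bond orders sum to 1 (valence 2) → 1 H
Totals → C:8, H:7, N:1, O:3.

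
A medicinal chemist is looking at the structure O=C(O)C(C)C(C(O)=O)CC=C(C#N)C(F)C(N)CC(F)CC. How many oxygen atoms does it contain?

Scan the SMILES for O atoms (remember two-letter symbols like Cl and Br are single atoms).
Oxygen count: 4.

4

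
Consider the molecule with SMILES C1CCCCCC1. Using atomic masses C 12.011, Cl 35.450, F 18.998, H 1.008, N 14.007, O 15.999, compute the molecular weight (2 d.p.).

First, the molecular formula is C7H14 (counting implicit H from valence).
  C: 7 × 12.011 = 84.077
  H: 14 × 1.008 = 14.112
Sum: 7×12.011 + 14×1.008 = 98.189 → 98.19 g/mol.

98.19 g/mol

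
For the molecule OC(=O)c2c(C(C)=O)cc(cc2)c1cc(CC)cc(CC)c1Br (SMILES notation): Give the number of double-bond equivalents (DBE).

Molecular formula: C19H19BrO3.
DoU = (2C + 2 + N − H − X) / 2, where X is the halogen count and O/S are ignored.
    = (2·19 + 2 + 0 − 19 − 1) / 2 = 20 / 2 = 10.

10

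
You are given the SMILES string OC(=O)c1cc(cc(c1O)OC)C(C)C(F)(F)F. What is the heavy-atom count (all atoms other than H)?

18

Every atom symbol written in the SMILES (organic subset) is one heavy atom; implicit H are not written.
Heavy atoms by element → C:11, F:3, O:4.
Total: 18.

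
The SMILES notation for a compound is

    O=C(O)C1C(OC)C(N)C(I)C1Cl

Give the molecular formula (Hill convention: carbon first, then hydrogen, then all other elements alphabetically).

Walk through each heavy atom and fill implicit hydrogens from standard valence (C 4, N 3, O 2, S 2, halogen 1):
  atom 1: O, bond orders sum to 2 (valence 2) → 0 H
  atom 2: C, bond orders sum to 4 (valence 4) → 0 H
  atom 3: O, bond orders sum to 1 (valence 2) → 1 H
  atom 4: C, bond orders sum to 3 (valence 4) → 1 H
  atom 5: C, bond orders sum to 3 (valence 4) → 1 H
  atom 6: O, bond orders sum to 2 (valence 2) → 0 H
  atom 7: C, bond orders sum to 1 (valence 4) → 3 H
  atom 8: C, bond orders sum to 3 (valence 4) → 1 H
  atom 9: N, bond orders sum to 1 (valence 3) → 2 H
  atom 10: C, bond orders sum to 3 (valence 4) → 1 H
  atom 11: I (halogen, monovalent) → 0 H
  atom 12: C, bond orders sum to 3 (valence 4) → 1 H
  atom 13: Cl (halogen, monovalent) → 0 H
Totals → C:7, H:11, Cl:1, I:1, N:1, O:3.
In Hill order: C7H11ClINO3.

C7H11ClINO3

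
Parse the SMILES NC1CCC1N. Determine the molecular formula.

C4H10N2

Walk through each heavy atom and fill implicit hydrogens from standard valence (C 4, N 3, O 2, S 2, halogen 1):
  atom 1: N, bond orders sum to 1 (valence 3) → 2 H
  atom 2: C, bond orders sum to 3 (valence 4) → 1 H
  atom 3: C, bond orders sum to 2 (valence 4) → 2 H
  atom 4: C, bond orders sum to 2 (valence 4) → 2 H
  atom 5: C, bond orders sum to 3 (valence 4) → 1 H
  atom 6: N, bond orders sum to 1 (valence 3) → 2 H
Totals → C:4, H:10, N:2.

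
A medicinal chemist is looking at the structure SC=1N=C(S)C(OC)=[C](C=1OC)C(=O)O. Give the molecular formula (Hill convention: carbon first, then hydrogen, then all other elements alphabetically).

C8H9NO4S2

Walk through each heavy atom and fill implicit hydrogens from standard valence (C 4, N 3, O 2, S 2, halogen 1):
  atom 1: S, bond orders sum to 1 (valence 2) → 1 H
  atom 2: C, bond orders sum to 4 (valence 4) → 0 H
  atom 3: N, bond orders sum to 3 (valence 3) → 0 H
  atom 4: C, bond orders sum to 4 (valence 4) → 0 H
  atom 5: S, bond orders sum to 1 (valence 2) → 1 H
  atom 6: C, bond orders sum to 4 (valence 4) → 0 H
  atom 7: O, bond orders sum to 2 (valence 2) → 0 H
  atom 8: C, bond orders sum to 1 (valence 4) → 3 H
  atom 9: C with explicit H count 0
  atom 10: C, bond orders sum to 4 (valence 4) → 0 H
  atom 11: O, bond orders sum to 2 (valence 2) → 0 H
  atom 12: C, bond orders sum to 1 (valence 4) → 3 H
  atom 13: C, bond orders sum to 4 (valence 4) → 0 H
  atom 14: O, bond orders sum to 2 (valence 2) → 0 H
  atom 15: O, bond orders sum to 1 (valence 2) → 1 H
Totals → C:8, H:9, N:1, O:4, S:2.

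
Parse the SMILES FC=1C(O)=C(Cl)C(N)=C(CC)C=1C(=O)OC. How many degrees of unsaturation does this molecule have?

5

Degree of unsaturation = (number of rings) + (number of π bonds).
Ring closures in the SMILES: 1.
π bonds: 4 double bonds (each 1 DoU) → 4 DoU from unsaturation.
Total DoU = 1 + 4 = 5.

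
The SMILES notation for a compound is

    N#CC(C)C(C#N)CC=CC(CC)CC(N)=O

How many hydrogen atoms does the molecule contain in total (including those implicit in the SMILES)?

Walk through each heavy atom and fill implicit hydrogens from standard valence (C 4, N 3, O 2, S 2, halogen 1):
  atom 1: N, bond orders sum to 3 (valence 3) → 0 H
  atom 2: C, bond orders sum to 4 (valence 4) → 0 H
  atom 3: C, bond orders sum to 3 (valence 4) → 1 H
  atom 4: C, bond orders sum to 1 (valence 4) → 3 H
  atom 5: C, bond orders sum to 3 (valence 4) → 1 H
  atom 6: C, bond orders sum to 4 (valence 4) → 0 H
  atom 7: N, bond orders sum to 3 (valence 3) → 0 H
  atom 8: C, bond orders sum to 2 (valence 4) → 2 H
  atom 9: C, bond orders sum to 3 (valence 4) → 1 H
  atom 10: C, bond orders sum to 3 (valence 4) → 1 H
  atom 11: C, bond orders sum to 3 (valence 4) → 1 H
  atom 12: C, bond orders sum to 2 (valence 4) → 2 H
  atom 13: C, bond orders sum to 1 (valence 4) → 3 H
  atom 14: C, bond orders sum to 2 (valence 4) → 2 H
  atom 15: C, bond orders sum to 4 (valence 4) → 0 H
  atom 16: N, bond orders sum to 1 (valence 3) → 2 H
  atom 17: O, bond orders sum to 2 (valence 2) → 0 H
Total hydrogens: 19.

19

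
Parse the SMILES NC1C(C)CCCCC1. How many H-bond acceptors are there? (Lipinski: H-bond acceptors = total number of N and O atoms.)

N atoms: 1; O atoms: 0.
Lipinski HBA = 1 + 0 = 1.

1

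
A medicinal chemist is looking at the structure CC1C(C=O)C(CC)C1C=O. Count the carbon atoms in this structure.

9

Count every carbon token in the SMILES (each C, including those in ring-closure positions and inside branches).
Carbon count: 9.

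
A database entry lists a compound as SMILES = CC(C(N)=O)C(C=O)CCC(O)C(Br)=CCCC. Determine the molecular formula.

C13H22BrNO3

Walk through each heavy atom and fill implicit hydrogens from standard valence (C 4, N 3, O 2, S 2, halogen 1):
  atom 1: C, bond orders sum to 1 (valence 4) → 3 H
  atom 2: C, bond orders sum to 3 (valence 4) → 1 H
  atom 3: C, bond orders sum to 4 (valence 4) → 0 H
  atom 4: N, bond orders sum to 1 (valence 3) → 2 H
  atom 5: O, bond orders sum to 2 (valence 2) → 0 H
  atom 6: C, bond orders sum to 3 (valence 4) → 1 H
  atom 7: C, bond orders sum to 3 (valence 4) → 1 H
  atom 8: O, bond orders sum to 2 (valence 2) → 0 H
  atom 9: C, bond orders sum to 2 (valence 4) → 2 H
  atom 10: C, bond orders sum to 2 (valence 4) → 2 H
  atom 11: C, bond orders sum to 3 (valence 4) → 1 H
  atom 12: O, bond orders sum to 1 (valence 2) → 1 H
  atom 13: C, bond orders sum to 4 (valence 4) → 0 H
  atom 14: Br (halogen, monovalent) → 0 H
  atom 15: C, bond orders sum to 3 (valence 4) → 1 H
  atom 16: C, bond orders sum to 2 (valence 4) → 2 H
  atom 17: C, bond orders sum to 2 (valence 4) → 2 H
  atom 18: C, bond orders sum to 1 (valence 4) → 3 H
Totals → C:13, H:22, Br:1, N:1, O:3.
In Hill order: C13H22BrNO3.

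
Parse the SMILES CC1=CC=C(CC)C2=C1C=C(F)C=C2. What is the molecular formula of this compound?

Walk through each heavy atom and fill implicit hydrogens from standard valence (C 4, N 3, O 2, S 2, halogen 1):
  atom 1: C, bond orders sum to 1 (valence 4) → 3 H
  atom 2: C, bond orders sum to 4 (valence 4) → 0 H
  atom 3: C, bond orders sum to 3 (valence 4) → 1 H
  atom 4: C, bond orders sum to 3 (valence 4) → 1 H
  atom 5: C, bond orders sum to 4 (valence 4) → 0 H
  atom 6: C, bond orders sum to 2 (valence 4) → 2 H
  atom 7: C, bond orders sum to 1 (valence 4) → 3 H
  atom 8: C, bond orders sum to 4 (valence 4) → 0 H
  atom 9: C, bond orders sum to 4 (valence 4) → 0 H
  atom 10: C, bond orders sum to 3 (valence 4) → 1 H
  atom 11: C, bond orders sum to 4 (valence 4) → 0 H
  atom 12: F (halogen, monovalent) → 0 H
  atom 13: C, bond orders sum to 3 (valence 4) → 1 H
  atom 14: C, bond orders sum to 3 (valence 4) → 1 H
Totals → C:13, H:13, F:1.

C13H13F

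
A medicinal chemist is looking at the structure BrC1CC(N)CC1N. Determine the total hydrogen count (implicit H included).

Walk through each heavy atom and fill implicit hydrogens from standard valence (C 4, N 3, O 2, S 2, halogen 1):
  atom 1: Br (halogen, monovalent) → 0 H
  atom 2: C, bond orders sum to 3 (valence 4) → 1 H
  atom 3: C, bond orders sum to 2 (valence 4) → 2 H
  atom 4: C, bond orders sum to 3 (valence 4) → 1 H
  atom 5: N, bond orders sum to 1 (valence 3) → 2 H
  atom 6: C, bond orders sum to 2 (valence 4) → 2 H
  atom 7: C, bond orders sum to 3 (valence 4) → 1 H
  atom 8: N, bond orders sum to 1 (valence 3) → 2 H
Total hydrogens: 11.

11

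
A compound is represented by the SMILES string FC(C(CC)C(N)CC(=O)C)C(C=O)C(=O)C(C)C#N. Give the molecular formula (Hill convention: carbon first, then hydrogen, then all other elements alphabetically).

C14H21FN2O3

Walk through each heavy atom and fill implicit hydrogens from standard valence (C 4, N 3, O 2, S 2, halogen 1):
  atom 1: F (halogen, monovalent) → 0 H
  atom 2: C, bond orders sum to 3 (valence 4) → 1 H
  atom 3: C, bond orders sum to 3 (valence 4) → 1 H
  atom 4: C, bond orders sum to 2 (valence 4) → 2 H
  atom 5: C, bond orders sum to 1 (valence 4) → 3 H
  atom 6: C, bond orders sum to 3 (valence 4) → 1 H
  atom 7: N, bond orders sum to 1 (valence 3) → 2 H
  atom 8: C, bond orders sum to 2 (valence 4) → 2 H
  atom 9: C, bond orders sum to 4 (valence 4) → 0 H
  atom 10: O, bond orders sum to 2 (valence 2) → 0 H
  atom 11: C, bond orders sum to 1 (valence 4) → 3 H
  atom 12: C, bond orders sum to 3 (valence 4) → 1 H
  atom 13: C, bond orders sum to 3 (valence 4) → 1 H
  atom 14: O, bond orders sum to 2 (valence 2) → 0 H
  atom 15: C, bond orders sum to 4 (valence 4) → 0 H
  atom 16: O, bond orders sum to 2 (valence 2) → 0 H
  atom 17: C, bond orders sum to 3 (valence 4) → 1 H
  atom 18: C, bond orders sum to 1 (valence 4) → 3 H
  atom 19: C, bond orders sum to 4 (valence 4) → 0 H
  atom 20: N, bond orders sum to 3 (valence 3) → 0 H
Totals → C:14, H:21, F:1, N:2, O:3.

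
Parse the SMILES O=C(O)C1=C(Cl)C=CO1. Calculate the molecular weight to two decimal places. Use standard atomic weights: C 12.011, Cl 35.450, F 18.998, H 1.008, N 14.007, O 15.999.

146.53 g/mol

First, the molecular formula is C5H3ClO3 (counting implicit H from valence).
  C: 5 × 12.011 = 60.055
  Cl: 1 × 35.450 = 35.450
  H: 3 × 1.008 = 3.024
  O: 3 × 15.999 = 47.997
Sum: 5×12.011 + 1×35.450 + 3×1.008 + 3×15.999 = 146.526 → 146.53 g/mol.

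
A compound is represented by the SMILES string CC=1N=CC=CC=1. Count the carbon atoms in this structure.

6

Count every carbon token in the SMILES (each C, including those in ring-closure positions and inside branches).
Carbon count: 6.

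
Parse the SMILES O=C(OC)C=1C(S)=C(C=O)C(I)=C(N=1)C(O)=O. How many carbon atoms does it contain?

Count every carbon token in the SMILES (each C, including those in ring-closure positions and inside branches).
Carbon count: 9.

9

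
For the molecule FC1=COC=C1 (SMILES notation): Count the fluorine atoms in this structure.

Scan the SMILES for F atoms (remember two-letter symbols like Cl and Br are single atoms).
Fluorine count: 1.

1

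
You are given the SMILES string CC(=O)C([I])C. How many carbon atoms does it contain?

Count every carbon token in the SMILES (each C, including those in ring-closure positions and inside branches).
Carbon count: 4.

4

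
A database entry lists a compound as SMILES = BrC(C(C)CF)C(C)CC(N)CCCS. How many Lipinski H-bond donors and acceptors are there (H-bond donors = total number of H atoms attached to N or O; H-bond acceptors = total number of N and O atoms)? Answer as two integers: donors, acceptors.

2, 1

Donors: find every N or O and count the H atoms it carries.
  atom 11 (N): bond orders sum to 1 → 2 H
Lipinski HBD = 2.
Acceptors: N atoms = 1, O atoms = 0 → HBA = 1.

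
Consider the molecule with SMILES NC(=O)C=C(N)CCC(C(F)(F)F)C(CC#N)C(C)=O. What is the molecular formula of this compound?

Walk through each heavy atom and fill implicit hydrogens from standard valence (C 4, N 3, O 2, S 2, halogen 1):
  atom 1: N, bond orders sum to 1 (valence 3) → 2 H
  atom 2: C, bond orders sum to 4 (valence 4) → 0 H
  atom 3: O, bond orders sum to 2 (valence 2) → 0 H
  atom 4: C, bond orders sum to 3 (valence 4) → 1 H
  atom 5: C, bond orders sum to 4 (valence 4) → 0 H
  atom 6: N, bond orders sum to 1 (valence 3) → 2 H
  atom 7: C, bond orders sum to 2 (valence 4) → 2 H
  atom 8: C, bond orders sum to 2 (valence 4) → 2 H
  atom 9: C, bond orders sum to 3 (valence 4) → 1 H
  atom 10: C, bond orders sum to 4 (valence 4) → 0 H
  atom 11: F (halogen, monovalent) → 0 H
  atom 12: F (halogen, monovalent) → 0 H
  atom 13: F (halogen, monovalent) → 0 H
  atom 14: C, bond orders sum to 3 (valence 4) → 1 H
  atom 15: C, bond orders sum to 2 (valence 4) → 2 H
  atom 16: C, bond orders sum to 4 (valence 4) → 0 H
  atom 17: N, bond orders sum to 3 (valence 3) → 0 H
  atom 18: C, bond orders sum to 4 (valence 4) → 0 H
  atom 19: C, bond orders sum to 1 (valence 4) → 3 H
  atom 20: O, bond orders sum to 2 (valence 2) → 0 H
Totals → C:12, H:16, F:3, N:3, O:2.
In Hill order: C12H16F3N3O2.

C12H16F3N3O2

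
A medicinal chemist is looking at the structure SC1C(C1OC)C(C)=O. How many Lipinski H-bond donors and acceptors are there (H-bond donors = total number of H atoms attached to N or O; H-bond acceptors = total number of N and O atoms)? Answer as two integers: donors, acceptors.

Donors: find every N or O and count the H atoms it carries.
  atom 5 (O): bond orders sum to 2 → 0 H
  atom 9 (O): bond orders sum to 2 → 0 H
Lipinski HBD = 0.
Acceptors: N atoms = 0, O atoms = 2 → HBA = 2.

0, 2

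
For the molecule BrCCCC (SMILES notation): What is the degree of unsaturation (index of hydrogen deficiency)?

Degree of unsaturation = (number of rings) + (number of π bonds).
Ring closures in the SMILES: 0.
π bonds: none → 0 DoU from unsaturation.
Total DoU = 0 + 0 = 0.

0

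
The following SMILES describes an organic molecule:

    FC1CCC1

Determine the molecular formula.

C4H7F

Walk through each heavy atom and fill implicit hydrogens from standard valence (C 4, N 3, O 2, S 2, halogen 1):
  atom 1: F (halogen, monovalent) → 0 H
  atom 2: C, bond orders sum to 3 (valence 4) → 1 H
  atom 3: C, bond orders sum to 2 (valence 4) → 2 H
  atom 4: C, bond orders sum to 2 (valence 4) → 2 H
  atom 5: C, bond orders sum to 2 (valence 4) → 2 H
Totals → C:4, H:7, F:1.
In Hill order: C4H7F.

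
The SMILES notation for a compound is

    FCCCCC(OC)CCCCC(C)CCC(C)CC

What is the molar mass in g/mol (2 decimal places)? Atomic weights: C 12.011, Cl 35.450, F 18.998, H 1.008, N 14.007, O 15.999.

288.49 g/mol

First, the molecular formula is C18H37FO (counting implicit H from valence).
  C: 18 × 12.011 = 216.198
  F: 1 × 18.998 = 18.998
  H: 37 × 1.008 = 37.296
  O: 1 × 15.999 = 15.999
Sum: 18×12.011 + 1×18.998 + 37×1.008 + 1×15.999 = 288.491 → 288.49 g/mol.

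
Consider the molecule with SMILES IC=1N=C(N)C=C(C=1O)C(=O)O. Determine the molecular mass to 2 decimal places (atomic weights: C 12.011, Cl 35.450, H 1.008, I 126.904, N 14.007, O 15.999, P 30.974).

First, the molecular formula is C6H5IN2O3 (counting implicit H from valence).
  C: 6 × 12.011 = 72.066
  H: 5 × 1.008 = 5.040
  I: 1 × 126.904 = 126.904
  N: 2 × 14.007 = 28.014
  O: 3 × 15.999 = 47.997
Sum: 6×12.011 + 5×1.008 + 1×126.904 + 2×14.007 + 3×15.999 = 280.021 → 280.02 g/mol.

280.02 g/mol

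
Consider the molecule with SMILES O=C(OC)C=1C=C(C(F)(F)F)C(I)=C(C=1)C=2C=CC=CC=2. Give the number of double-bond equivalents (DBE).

Molecular formula: C15H10F3IO2.
DoU = (2C + 2 + N − H − X) / 2, where X is the halogen count and O/S are ignored.
    = (2·15 + 2 + 0 − 10 − 4) / 2 = 18 / 2 = 9.

9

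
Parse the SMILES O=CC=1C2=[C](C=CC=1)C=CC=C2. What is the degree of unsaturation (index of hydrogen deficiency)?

8

Molecular formula: C11H8O.
DoU = (2C + 2 + N − H − X) / 2, where X is the halogen count and O/S are ignored.
    = (2·11 + 2 + 0 − 8 − 0) / 2 = 16 / 2 = 8.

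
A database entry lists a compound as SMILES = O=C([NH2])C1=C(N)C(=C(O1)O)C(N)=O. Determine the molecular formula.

Walk through each heavy atom and fill implicit hydrogens from standard valence (C 4, N 3, O 2, S 2, halogen 1):
  atom 1: O, bond orders sum to 2 (valence 2) → 0 H
  atom 2: C, bond orders sum to 4 (valence 4) → 0 H
  atom 3: N with explicit H count 2
  atom 4: C, bond orders sum to 4 (valence 4) → 0 H
  atom 5: C, bond orders sum to 4 (valence 4) → 0 H
  atom 6: N, bond orders sum to 1 (valence 3) → 2 H
  atom 7: C, bond orders sum to 4 (valence 4) → 0 H
  atom 8: C, bond orders sum to 4 (valence 4) → 0 H
  atom 9: O, bond orders sum to 2 (valence 2) → 0 H
  atom 10: O, bond orders sum to 1 (valence 2) → 1 H
  atom 11: C, bond orders sum to 4 (valence 4) → 0 H
  atom 12: N, bond orders sum to 1 (valence 3) → 2 H
  atom 13: O, bond orders sum to 2 (valence 2) → 0 H
Totals → C:6, H:7, N:3, O:4.

C6H7N3O4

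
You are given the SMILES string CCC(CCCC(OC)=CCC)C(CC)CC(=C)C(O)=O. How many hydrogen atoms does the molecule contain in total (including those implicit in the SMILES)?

32

Walk through each heavy atom and fill implicit hydrogens from standard valence (C 4, N 3, O 2, S 2, halogen 1):
  atom 1: C, bond orders sum to 1 (valence 4) → 3 H
  atom 2: C, bond orders sum to 2 (valence 4) → 2 H
  atom 3: C, bond orders sum to 3 (valence 4) → 1 H
  atom 4: C, bond orders sum to 2 (valence 4) → 2 H
  atom 5: C, bond orders sum to 2 (valence 4) → 2 H
  atom 6: C, bond orders sum to 2 (valence 4) → 2 H
  atom 7: C, bond orders sum to 4 (valence 4) → 0 H
  atom 8: O, bond orders sum to 2 (valence 2) → 0 H
  atom 9: C, bond orders sum to 1 (valence 4) → 3 H
  atom 10: C, bond orders sum to 3 (valence 4) → 1 H
  atom 11: C, bond orders sum to 2 (valence 4) → 2 H
  atom 12: C, bond orders sum to 1 (valence 4) → 3 H
  atom 13: C, bond orders sum to 3 (valence 4) → 1 H
  atom 14: C, bond orders sum to 2 (valence 4) → 2 H
  atom 15: C, bond orders sum to 1 (valence 4) → 3 H
  atom 16: C, bond orders sum to 2 (valence 4) → 2 H
  atom 17: C, bond orders sum to 4 (valence 4) → 0 H
  atom 18: C, bond orders sum to 2 (valence 4) → 2 H
  atom 19: C, bond orders sum to 4 (valence 4) → 0 H
  atom 20: O, bond orders sum to 1 (valence 2) → 1 H
  atom 21: O, bond orders sum to 2 (valence 2) → 0 H
Total hydrogens: 32.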